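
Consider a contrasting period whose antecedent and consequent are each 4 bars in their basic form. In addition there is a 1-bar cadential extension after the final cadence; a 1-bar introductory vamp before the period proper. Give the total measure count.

Basic contrasting period: 4 + 4 = 8 bars.
8 (basic form) + 1 (cadential extension) + 1 (introduction) = 10.

10 measures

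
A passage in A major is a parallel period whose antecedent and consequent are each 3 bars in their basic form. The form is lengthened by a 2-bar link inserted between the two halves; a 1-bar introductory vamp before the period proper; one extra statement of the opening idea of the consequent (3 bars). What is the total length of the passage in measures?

Basic parallel period: 3 + 3 = 6 bars.
6 (basic form) + 2 (link) + 1 (introduction) + 3 (extra statement) = 12.

12 measures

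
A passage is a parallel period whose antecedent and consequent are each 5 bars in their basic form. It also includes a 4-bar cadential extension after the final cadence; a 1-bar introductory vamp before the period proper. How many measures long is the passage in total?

15 measures

Basic parallel period: 5 + 5 = 10 bars.
10 (basic form) + 4 (cadential extension) + 1 (introduction) = 15.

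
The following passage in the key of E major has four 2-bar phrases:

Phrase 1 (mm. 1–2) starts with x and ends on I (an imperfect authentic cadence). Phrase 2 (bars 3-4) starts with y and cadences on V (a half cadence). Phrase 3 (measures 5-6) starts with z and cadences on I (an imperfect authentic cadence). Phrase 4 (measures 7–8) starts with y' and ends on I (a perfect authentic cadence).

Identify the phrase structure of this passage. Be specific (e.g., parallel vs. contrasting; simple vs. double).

Four phrases in two halves: the first half (bars 1–4) ends with a half cadence, the second (bars 5-8) with a perfect authentic cadence — a large antecedent–consequent pair, i.e. a double period.
Phrase 3 begins with different material from phrase 1, making it contrasting.

contrasting double period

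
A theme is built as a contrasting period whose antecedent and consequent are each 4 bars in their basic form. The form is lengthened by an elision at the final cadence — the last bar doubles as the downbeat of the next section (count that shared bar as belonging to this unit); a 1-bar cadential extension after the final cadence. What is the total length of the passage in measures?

9 measures

Basic contrasting period: 4 + 4 = 8 bars.
8 (basic form) + 1 (cadential extension) = 9.
The elision shares a bar with the next section but does not change this unit's count.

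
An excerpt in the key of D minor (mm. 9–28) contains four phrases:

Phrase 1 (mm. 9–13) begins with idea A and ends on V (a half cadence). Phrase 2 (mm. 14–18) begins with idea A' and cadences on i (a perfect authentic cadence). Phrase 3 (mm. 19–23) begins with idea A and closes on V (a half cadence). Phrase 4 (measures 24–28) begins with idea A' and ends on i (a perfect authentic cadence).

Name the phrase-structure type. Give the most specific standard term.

repeated period

The cadence pattern HC–PAC–HC–PAC is weak–strong twice, and phrases 3–4 restate phrases 1–2: a period heard twice, not a double period (which would end weakly at phrase 2).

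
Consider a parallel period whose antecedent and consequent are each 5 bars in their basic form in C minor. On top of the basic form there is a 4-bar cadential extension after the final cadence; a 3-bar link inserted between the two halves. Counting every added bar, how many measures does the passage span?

Basic parallel period: 5 + 5 = 10 bars.
10 (basic form) + 4 (cadential extension) + 3 (link) = 17.

17 measures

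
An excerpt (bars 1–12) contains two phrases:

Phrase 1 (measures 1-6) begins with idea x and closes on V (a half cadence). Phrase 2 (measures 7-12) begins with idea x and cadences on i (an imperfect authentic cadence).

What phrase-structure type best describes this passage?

parallel period

Phrase 1 ends with a half cadence (weaker) and phrase 2 with an imperfect authentic cadence (stronger): antecedent + consequent = a period.
The two phrases open with the same material (x / x), so the period is parallel.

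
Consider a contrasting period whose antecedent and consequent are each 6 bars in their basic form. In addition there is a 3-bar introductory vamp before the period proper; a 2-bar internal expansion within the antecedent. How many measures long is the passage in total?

17 measures

Basic contrasting period: 6 + 6 = 12 bars.
12 (basic form) + 3 (introduction) + 2 (internal expansion) = 17.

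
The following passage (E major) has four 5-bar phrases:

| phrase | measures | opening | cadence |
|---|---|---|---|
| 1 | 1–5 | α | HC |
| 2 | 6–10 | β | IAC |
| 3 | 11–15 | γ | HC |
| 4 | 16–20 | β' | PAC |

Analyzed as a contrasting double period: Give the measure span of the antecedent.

measures 1–10

In a double period the four phrases pair into a large antecedent (phrases 1–2, ending imperfect authentic cadence) and a large consequent (phrases 3–4, ending perfect authentic cadence). The antecedent spans measures 1-10.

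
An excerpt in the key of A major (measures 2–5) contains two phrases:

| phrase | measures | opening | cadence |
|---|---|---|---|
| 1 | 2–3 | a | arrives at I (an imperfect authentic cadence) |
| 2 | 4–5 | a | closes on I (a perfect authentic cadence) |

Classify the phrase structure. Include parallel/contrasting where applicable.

parallel period

Phrase 1 ends with an imperfect authentic cadence (weaker) and phrase 2 with a perfect authentic cadence (stronger): antecedent + consequent = a period.
The two phrases open with the same material (a / a), so the period is parallel.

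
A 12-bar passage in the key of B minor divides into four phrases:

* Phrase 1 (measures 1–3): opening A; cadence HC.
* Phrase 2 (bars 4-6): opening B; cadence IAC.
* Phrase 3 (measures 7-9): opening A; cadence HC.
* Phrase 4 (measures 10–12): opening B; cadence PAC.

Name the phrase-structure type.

parallel double period

Four phrases in two halves: the first half (bars 1-6) ends with an imperfect authentic cadence, the second (mm. 7–12) with a perfect authentic cadence — a large antecedent–consequent pair, i.e. a double period.
Phrase 3 begins with the same material as phrase 1, making it parallel.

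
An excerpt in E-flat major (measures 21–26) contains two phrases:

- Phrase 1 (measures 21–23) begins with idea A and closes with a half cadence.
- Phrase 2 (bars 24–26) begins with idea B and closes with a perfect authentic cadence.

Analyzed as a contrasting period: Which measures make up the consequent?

The antecedent is the phrase ending with the weaker cadence (half cadence, phrase 1) and the consequent the one ending more conclusively (perfect authentic cadence, phrase 2); the consequent is mm. 24–26.

measures 24–26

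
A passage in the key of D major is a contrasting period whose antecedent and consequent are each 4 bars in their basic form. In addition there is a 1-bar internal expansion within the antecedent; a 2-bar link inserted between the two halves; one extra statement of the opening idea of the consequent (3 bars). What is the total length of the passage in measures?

14 measures

Basic contrasting period: 4 + 4 = 8 bars.
8 (basic form) + 1 (internal expansion) + 2 (link) + 3 (extra statement) = 14.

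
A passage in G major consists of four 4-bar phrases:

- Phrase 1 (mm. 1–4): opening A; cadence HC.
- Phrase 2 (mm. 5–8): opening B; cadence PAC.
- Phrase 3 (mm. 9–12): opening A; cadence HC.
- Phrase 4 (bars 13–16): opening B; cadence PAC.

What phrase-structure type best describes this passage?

The cadence pattern HC–PAC–HC–PAC is weak–strong twice, and phrases 3–4 restate phrases 1–2: a period heard twice, not a double period (which would end weakly at phrase 2).

repeated period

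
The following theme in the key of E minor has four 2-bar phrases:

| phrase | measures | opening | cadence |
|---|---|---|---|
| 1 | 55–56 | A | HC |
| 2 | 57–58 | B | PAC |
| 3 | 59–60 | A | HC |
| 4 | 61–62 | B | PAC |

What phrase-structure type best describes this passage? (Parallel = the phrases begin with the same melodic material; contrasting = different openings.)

The cadence pattern HC–PAC–HC–PAC is weak–strong twice, and phrases 3–4 restate phrases 1–2: a period heard twice, not a double period (which would end weakly at phrase 2).

repeated period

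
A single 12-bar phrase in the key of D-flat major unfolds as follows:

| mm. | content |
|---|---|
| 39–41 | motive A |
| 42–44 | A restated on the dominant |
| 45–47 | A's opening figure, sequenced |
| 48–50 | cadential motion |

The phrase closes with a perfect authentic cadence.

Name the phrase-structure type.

sentence

Basic idea (mm. 39-41) + its repetition (bars 42–44) form the presentation; fragmentation and cadence (mm. 45-50) form the continuation — the 12-bar whole is a sentence.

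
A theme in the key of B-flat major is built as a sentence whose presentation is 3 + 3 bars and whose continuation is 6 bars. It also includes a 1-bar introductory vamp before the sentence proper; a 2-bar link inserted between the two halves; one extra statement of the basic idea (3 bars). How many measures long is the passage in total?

18 measures

Basic sentence: 3 + 3 + 6 = 12 bars.
12 (basic form) + 1 (introduction) + 2 (link) + 3 (extra statement) = 18.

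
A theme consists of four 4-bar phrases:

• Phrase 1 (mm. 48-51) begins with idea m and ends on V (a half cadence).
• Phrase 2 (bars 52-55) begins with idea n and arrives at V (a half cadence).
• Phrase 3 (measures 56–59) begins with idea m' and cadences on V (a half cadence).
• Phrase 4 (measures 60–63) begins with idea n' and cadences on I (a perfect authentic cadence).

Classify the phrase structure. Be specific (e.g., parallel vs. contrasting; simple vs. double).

parallel double period

Four phrases in two halves: the first half (mm. 48-55) ends with a half cadence, the second (mm. 56–63) with a perfect authentic cadence — a large antecedent–consequent pair, i.e. a double period.
Phrase 3 begins with the same material as phrase 1, making it parallel.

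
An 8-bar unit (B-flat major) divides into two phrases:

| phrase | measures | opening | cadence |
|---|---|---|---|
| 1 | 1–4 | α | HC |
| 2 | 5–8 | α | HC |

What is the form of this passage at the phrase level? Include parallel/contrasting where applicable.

Both phrases have the same opening (α) and the same cadence (half cadence): the second is a restatement, not a consequent, so this is a repeated phrase rather than a period.

repeated phrase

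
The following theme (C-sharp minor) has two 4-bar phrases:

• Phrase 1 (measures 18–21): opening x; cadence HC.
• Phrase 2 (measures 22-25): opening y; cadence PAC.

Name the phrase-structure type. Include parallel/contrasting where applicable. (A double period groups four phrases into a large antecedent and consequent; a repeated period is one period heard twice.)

Phrase 1 ends with a half cadence (weaker) and phrase 2 with a perfect authentic cadence (stronger): antecedent + consequent = a period.
The two phrases open with different material (x / y), so the period is contrasting.

contrasting period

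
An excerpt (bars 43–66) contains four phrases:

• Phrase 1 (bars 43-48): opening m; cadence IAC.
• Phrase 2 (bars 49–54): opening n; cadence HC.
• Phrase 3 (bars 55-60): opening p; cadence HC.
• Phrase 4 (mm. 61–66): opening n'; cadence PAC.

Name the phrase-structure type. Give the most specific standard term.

Four phrases in two halves: the first half (mm. 43–54) ends with a half cadence, the second (measures 55–66) with a perfect authentic cadence — a large antecedent–consequent pair, i.e. a double period.
Phrase 3 begins with different material from phrase 1, making it contrasting.

contrasting double period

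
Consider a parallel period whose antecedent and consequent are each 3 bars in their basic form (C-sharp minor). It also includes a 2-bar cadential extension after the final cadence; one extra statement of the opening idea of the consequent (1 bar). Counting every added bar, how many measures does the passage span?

Basic parallel period: 3 + 3 = 6 bars.
6 (basic form) + 2 (cadential extension) + 1 (extra statement) = 9.

9 measures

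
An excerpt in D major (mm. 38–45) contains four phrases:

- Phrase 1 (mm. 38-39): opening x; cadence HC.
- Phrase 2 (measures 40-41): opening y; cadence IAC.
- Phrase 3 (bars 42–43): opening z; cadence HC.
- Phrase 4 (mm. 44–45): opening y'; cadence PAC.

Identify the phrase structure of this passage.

contrasting double period

Four phrases in two halves: the first half (measures 38–41) ends with an imperfect authentic cadence, the second (mm. 42-45) with a perfect authentic cadence — a large antecedent–consequent pair, i.e. a double period.
Phrase 3 begins with different material from phrase 1, making it contrasting.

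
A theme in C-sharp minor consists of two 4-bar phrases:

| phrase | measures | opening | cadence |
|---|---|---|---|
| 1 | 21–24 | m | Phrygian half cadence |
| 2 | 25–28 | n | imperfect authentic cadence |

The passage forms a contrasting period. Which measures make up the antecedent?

measures 21–24

The phrase ending with the weaker cadence (Phrygian half cadence) is the antecedent; the one ending more conclusively (imperfect authentic cadence) is the consequent. The antecedent is measures 21–24.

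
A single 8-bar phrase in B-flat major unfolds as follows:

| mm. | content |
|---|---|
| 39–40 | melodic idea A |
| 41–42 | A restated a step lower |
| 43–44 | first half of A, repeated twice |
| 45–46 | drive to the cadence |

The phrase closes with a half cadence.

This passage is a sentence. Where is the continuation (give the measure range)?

After the presentation (bars 39–42), the continuation covers the fragmentation through the cadence: measures 43-46.

measures 43–46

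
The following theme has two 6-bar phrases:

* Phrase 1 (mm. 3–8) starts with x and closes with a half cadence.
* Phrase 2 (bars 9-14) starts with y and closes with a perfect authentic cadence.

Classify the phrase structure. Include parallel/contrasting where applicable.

contrasting period

Phrase 1 ends with a half cadence (weaker) and phrase 2 with a perfect authentic cadence (stronger): antecedent + consequent = a period.
The two phrases open with different material (x / y), so the period is contrasting.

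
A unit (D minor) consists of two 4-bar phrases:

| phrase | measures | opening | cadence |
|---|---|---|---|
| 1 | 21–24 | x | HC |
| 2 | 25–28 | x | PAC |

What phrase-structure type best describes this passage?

Phrase 1 ends with a half cadence (weaker) and phrase 2 with a perfect authentic cadence (stronger): antecedent + consequent = a period.
The two phrases open with the same material (x / x), so the period is parallel.

parallel period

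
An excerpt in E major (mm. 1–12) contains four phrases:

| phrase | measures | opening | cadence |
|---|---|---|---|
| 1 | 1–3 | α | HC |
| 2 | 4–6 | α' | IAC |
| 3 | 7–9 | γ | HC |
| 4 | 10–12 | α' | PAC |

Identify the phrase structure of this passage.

Four phrases in two halves: the first half (mm. 1–6) ends with an imperfect authentic cadence, the second (mm. 7–12) with a perfect authentic cadence — a large antecedent–consequent pair, i.e. a double period.
Phrase 3 begins with different material from phrase 1, making it contrasting.

contrasting double period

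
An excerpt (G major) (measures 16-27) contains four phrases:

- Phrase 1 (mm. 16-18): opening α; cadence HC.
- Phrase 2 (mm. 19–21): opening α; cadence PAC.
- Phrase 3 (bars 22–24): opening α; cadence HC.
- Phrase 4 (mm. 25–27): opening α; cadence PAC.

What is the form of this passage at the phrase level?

repeated period

The cadence pattern HC–PAC–HC–PAC is weak–strong twice, and phrases 3–4 restate phrases 1–2: a period heard twice, not a double period (which would end weakly at phrase 2).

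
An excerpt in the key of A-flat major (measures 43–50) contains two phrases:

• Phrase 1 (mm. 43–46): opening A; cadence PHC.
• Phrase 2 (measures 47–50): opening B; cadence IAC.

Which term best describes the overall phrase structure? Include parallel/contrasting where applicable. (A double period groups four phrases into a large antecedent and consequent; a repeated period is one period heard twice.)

contrasting period

Phrase 1 ends with a Phrygian half cadence (weaker) and phrase 2 with an imperfect authentic cadence (stronger): antecedent + consequent = a period.
The two phrases open with different material (A / B), so the period is contrasting.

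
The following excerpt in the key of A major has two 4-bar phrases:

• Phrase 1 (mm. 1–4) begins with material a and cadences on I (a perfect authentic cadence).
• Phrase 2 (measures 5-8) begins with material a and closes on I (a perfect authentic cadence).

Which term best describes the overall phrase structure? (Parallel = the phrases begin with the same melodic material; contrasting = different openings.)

repeated phrase

Both phrases have the same opening (a) and the same cadence (perfect authentic cadence): the second is a restatement, not a consequent, so this is a repeated phrase rather than a period.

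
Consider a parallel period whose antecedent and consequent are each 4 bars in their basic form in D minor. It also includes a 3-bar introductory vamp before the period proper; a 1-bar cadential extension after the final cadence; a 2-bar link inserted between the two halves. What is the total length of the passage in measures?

14 measures

Basic parallel period: 4 + 4 = 8 bars.
8 (basic form) + 3 (introduction) + 1 (cadential extension) + 2 (link) = 14.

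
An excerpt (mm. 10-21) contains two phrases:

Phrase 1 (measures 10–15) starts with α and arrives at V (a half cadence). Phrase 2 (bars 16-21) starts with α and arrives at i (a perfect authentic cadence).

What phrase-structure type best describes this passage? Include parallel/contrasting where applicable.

Phrase 1 ends with a half cadence (weaker) and phrase 2 with a perfect authentic cadence (stronger): antecedent + consequent = a period.
The two phrases open with the same material (α / α), so the period is parallel.

parallel period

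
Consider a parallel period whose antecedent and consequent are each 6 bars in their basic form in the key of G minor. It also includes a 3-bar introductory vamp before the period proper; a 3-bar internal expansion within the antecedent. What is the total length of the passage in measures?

Basic parallel period: 6 + 6 = 12 bars.
12 (basic form) + 3 (introduction) + 3 (internal expansion) = 18.

18 measures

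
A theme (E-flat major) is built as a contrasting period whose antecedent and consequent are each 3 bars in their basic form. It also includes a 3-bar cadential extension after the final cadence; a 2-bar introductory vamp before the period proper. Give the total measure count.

Basic contrasting period: 3 + 3 = 6 bars.
6 (basic form) + 3 (cadential extension) + 2 (introduction) = 11.

11 measures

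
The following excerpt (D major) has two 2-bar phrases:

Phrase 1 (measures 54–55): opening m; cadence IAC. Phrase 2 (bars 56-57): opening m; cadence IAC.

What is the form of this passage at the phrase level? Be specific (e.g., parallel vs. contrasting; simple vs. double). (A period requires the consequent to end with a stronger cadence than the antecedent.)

repeated phrase

Both phrases have the same opening (m) and the same cadence (imperfect authentic cadence): the second is a restatement, not a consequent, so this is a repeated phrase rather than a period.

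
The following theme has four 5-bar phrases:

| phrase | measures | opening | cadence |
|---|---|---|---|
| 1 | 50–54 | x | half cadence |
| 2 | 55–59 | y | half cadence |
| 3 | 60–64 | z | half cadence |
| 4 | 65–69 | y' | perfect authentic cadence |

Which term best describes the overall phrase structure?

Four phrases in two halves: the first half (measures 50–59) ends with a half cadence, the second (bars 60–69) with a perfect authentic cadence — a large antecedent–consequent pair, i.e. a double period.
Phrase 3 begins with different material from phrase 1, making it contrasting.

contrasting double period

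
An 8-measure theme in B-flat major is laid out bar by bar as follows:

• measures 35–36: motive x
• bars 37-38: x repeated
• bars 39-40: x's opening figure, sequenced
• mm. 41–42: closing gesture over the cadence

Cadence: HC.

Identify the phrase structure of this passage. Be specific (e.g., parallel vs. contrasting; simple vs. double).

Basic idea (mm. 35-36) + its repetition (mm. 37-38) form the presentation; fragmentation and cadence (measures 39-42) form the continuation — the 8-bar whole is a sentence.

sentence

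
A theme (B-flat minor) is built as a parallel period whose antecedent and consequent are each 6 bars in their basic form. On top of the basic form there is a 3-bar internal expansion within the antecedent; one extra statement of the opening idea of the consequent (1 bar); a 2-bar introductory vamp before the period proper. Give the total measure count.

18 measures

Basic parallel period: 6 + 6 = 12 bars.
12 (basic form) + 3 (internal expansion) + 1 (extra statement) + 2 (introduction) = 18.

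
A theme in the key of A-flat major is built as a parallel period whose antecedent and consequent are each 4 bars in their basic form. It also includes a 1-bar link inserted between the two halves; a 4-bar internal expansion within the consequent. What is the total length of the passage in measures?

Basic parallel period: 4 + 4 = 8 bars.
8 (basic form) + 1 (link) + 4 (internal expansion) = 13.

13 measures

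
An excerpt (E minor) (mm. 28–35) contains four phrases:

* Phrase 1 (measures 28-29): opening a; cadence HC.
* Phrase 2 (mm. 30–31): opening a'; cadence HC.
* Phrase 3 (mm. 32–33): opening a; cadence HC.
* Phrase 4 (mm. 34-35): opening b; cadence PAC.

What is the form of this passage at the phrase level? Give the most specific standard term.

Four phrases in two halves: the first half (mm. 28–31) ends with a half cadence, the second (bars 32–35) with a perfect authentic cadence — a large antecedent–consequent pair, i.e. a double period.
Phrase 3 begins with the same material as phrase 1, making it parallel.

parallel double period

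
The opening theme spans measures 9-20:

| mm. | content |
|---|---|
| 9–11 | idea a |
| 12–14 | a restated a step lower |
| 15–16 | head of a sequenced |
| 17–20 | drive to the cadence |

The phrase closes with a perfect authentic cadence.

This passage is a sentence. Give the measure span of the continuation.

measures 15–20

After the presentation (measures 9-14), the continuation covers the fragmentation through the cadence: mm. 15–20.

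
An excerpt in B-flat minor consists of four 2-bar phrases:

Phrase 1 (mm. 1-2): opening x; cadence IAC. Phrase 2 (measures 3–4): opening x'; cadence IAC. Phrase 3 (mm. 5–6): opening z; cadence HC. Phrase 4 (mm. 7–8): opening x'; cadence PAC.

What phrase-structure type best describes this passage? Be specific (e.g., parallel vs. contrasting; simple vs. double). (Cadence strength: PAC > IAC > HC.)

Four phrases in two halves: the first half (bars 1–4) ends with an imperfect authentic cadence, the second (measures 5-8) with a perfect authentic cadence — a large antecedent–consequent pair, i.e. a double period.
Phrase 3 begins with different material from phrase 1, making it contrasting.

contrasting double period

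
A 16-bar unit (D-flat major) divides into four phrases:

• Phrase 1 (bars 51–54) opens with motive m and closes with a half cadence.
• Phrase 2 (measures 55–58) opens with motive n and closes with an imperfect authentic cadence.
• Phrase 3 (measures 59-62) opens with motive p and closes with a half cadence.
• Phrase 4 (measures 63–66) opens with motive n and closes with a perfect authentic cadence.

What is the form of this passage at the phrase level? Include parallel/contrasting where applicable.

Four phrases in two halves: the first half (measures 51–58) ends with an imperfect authentic cadence, the second (mm. 59-66) with a perfect authentic cadence — a large antecedent–consequent pair, i.e. a double period.
Phrase 3 begins with different material from phrase 1, making it contrasting.

contrasting double period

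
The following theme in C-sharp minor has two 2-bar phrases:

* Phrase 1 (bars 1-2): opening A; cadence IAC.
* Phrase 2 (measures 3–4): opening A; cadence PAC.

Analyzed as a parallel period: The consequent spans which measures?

The antecedent is the phrase ending with the weaker cadence (imperfect authentic cadence, phrase 1) and the consequent the one ending more conclusively (perfect authentic cadence, phrase 2); the consequent is mm. 3–4.

measures 3–4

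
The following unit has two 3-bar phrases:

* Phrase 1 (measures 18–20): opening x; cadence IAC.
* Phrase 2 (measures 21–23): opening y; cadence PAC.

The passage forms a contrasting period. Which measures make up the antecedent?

The phrase ending with the weaker cadence (imperfect authentic cadence) is the antecedent; the one ending more conclusively (perfect authentic cadence) is the consequent. The antecedent is measures 18–20.

measures 18–20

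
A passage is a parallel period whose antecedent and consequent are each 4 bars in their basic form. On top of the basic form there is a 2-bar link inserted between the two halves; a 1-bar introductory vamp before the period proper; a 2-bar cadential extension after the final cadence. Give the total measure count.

13 measures

Basic parallel period: 4 + 4 = 8 bars.
8 (basic form) + 2 (link) + 1 (introduction) + 2 (cadential extension) = 13.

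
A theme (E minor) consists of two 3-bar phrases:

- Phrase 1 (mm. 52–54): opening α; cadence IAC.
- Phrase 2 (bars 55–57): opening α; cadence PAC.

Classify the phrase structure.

Phrase 1 ends with an imperfect authentic cadence (weaker) and phrase 2 with a perfect authentic cadence (stronger): antecedent + consequent = a period.
The two phrases open with the same material (α / α), so the period is parallel.

parallel period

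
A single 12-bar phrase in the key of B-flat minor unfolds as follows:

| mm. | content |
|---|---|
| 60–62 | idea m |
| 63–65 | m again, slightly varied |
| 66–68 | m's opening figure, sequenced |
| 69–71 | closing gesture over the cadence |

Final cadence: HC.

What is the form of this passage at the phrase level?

sentence

Basic idea (measures 60–62) + its repetition (mm. 63-65) form the presentation; fragmentation and cadence (bars 66-71) form the continuation — the 12-bar whole is a sentence.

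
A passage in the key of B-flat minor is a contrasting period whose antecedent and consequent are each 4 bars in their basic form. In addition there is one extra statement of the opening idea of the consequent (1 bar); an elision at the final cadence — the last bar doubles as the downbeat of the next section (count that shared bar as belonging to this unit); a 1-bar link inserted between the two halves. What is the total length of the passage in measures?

Basic contrasting period: 4 + 4 = 8 bars.
8 (basic form) + 1 (extra statement) + 1 (link) = 10.
The elision shares a bar with the next section but does not change this unit's count.

10 measures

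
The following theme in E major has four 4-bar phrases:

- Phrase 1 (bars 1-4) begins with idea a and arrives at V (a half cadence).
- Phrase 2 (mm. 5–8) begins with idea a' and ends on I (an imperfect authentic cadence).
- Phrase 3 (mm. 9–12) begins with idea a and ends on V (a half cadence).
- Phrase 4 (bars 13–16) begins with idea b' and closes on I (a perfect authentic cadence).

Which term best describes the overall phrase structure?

Four phrases in two halves: the first half (bars 1–8) ends with an imperfect authentic cadence, the second (bars 9-16) with a perfect authentic cadence — a large antecedent–consequent pair, i.e. a double period.
Phrase 3 begins with the same material as phrase 1, making it parallel.

parallel double period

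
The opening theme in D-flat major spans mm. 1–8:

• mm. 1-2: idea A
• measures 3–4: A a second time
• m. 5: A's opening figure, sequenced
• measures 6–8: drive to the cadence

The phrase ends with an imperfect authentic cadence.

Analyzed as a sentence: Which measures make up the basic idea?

The presentation of a sentence is the basic idea (measures 1–2) plus its repetition (measures 3-4); the basic idea is therefore measures 1–2.

measures 1–2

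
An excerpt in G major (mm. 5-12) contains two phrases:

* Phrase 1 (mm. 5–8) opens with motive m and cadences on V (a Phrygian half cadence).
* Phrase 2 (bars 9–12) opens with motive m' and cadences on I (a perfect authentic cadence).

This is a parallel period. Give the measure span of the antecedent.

The phrase ending with the weaker cadence (Phrygian half cadence) is the antecedent; the one ending more conclusively (perfect authentic cadence) is the consequent. The antecedent is measures 5–8.

measures 5–8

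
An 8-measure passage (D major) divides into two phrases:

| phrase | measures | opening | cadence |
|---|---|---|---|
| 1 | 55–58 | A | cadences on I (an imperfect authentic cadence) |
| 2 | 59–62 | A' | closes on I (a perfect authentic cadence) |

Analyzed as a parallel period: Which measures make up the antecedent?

The antecedent is the phrase ending with the weaker cadence (imperfect authentic cadence, phrase 1) and the consequent the one ending more conclusively (perfect authentic cadence, phrase 2); the antecedent is measures 55-58.

measures 55–58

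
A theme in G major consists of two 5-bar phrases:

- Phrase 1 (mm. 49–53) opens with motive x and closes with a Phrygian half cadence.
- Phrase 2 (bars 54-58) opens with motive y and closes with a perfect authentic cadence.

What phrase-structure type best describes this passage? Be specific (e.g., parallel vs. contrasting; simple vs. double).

contrasting period

Phrase 1 ends with a Phrygian half cadence (weaker) and phrase 2 with a perfect authentic cadence (stronger): antecedent + consequent = a period.
The two phrases open with different material (x / y), so the period is contrasting.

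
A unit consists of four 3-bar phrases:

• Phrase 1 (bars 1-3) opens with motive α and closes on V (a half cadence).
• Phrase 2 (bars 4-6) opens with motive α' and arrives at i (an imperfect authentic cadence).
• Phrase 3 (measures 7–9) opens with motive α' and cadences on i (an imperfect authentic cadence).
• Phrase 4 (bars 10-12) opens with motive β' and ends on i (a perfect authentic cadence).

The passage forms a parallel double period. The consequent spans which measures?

measures 7–12

In a double period the four phrases pair into a large antecedent (phrases 1–2, ending imperfect authentic cadence) and a large consequent (phrases 3–4, ending perfect authentic cadence). The consequent spans mm. 7-12.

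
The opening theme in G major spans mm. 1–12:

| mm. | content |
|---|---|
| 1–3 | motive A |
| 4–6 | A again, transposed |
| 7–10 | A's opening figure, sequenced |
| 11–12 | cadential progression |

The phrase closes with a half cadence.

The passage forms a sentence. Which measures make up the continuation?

measures 7–12

After the presentation (mm. 1–6), the continuation covers the fragmentation through the cadence: mm. 7–12.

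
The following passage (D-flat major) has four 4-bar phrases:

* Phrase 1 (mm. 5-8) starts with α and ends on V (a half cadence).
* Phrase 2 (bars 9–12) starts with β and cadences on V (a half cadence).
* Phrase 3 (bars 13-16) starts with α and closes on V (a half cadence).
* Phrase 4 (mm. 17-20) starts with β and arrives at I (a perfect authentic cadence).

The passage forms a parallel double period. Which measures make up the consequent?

measures 13–20

In a double period the four phrases pair into a large antecedent (phrases 1–2, ending half cadence) and a large consequent (phrases 3–4, ending perfect authentic cadence). The consequent spans mm. 13-20.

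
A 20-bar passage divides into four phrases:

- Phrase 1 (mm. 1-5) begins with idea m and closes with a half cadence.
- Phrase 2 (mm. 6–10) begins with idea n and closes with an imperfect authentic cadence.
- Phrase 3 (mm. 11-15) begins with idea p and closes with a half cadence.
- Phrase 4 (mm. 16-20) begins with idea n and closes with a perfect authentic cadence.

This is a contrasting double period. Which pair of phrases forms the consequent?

In a double period the first pair of phrases (ending imperfect authentic cadence) is the large antecedent and the second pair (ending perfect authentic cadence) is the large consequent; the consequent is phrases 3 and 4.

phrases 3 and 4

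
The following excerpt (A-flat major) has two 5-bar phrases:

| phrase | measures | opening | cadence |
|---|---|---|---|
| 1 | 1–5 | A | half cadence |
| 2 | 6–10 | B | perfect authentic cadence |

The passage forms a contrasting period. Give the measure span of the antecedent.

The antecedent is the phrase ending with the weaker cadence (half cadence, phrase 1) and the consequent the one ending more conclusively (perfect authentic cadence, phrase 2); the antecedent is bars 1-5.

measures 1–5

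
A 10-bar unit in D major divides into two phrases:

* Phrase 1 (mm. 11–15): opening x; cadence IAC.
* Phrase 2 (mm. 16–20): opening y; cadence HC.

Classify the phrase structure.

The second phrase closes with a half cadence, which is not stronger than the first phrase's imperfect authentic cadence; without a weak→strong cadential pair there is no antecedent–consequent relationship, so this is a phrase group rather than a period.

phrase group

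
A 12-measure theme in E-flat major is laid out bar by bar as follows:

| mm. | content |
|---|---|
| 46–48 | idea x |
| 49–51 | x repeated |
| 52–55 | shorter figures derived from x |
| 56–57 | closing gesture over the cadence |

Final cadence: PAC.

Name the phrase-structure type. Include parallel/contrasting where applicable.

Basic idea (mm. 46-48) + its repetition (mm. 49–51) form the presentation; fragmentation and cadence (mm. 52–57) form the continuation — the 12-bar whole is a sentence.

sentence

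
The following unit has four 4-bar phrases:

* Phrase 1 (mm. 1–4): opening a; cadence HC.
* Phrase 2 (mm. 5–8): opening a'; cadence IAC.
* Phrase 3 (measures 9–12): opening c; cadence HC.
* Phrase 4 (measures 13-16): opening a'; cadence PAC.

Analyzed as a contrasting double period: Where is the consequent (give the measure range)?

In a double period the four phrases pair into a large antecedent (phrases 1–2, ending imperfect authentic cadence) and a large consequent (phrases 3–4, ending perfect authentic cadence). The consequent spans mm. 9–16.

measures 9–16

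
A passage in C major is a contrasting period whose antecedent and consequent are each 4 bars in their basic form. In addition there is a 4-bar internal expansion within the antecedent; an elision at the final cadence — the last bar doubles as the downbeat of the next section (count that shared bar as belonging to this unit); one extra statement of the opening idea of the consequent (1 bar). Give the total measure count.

13 measures

Basic contrasting period: 4 + 4 = 8 bars.
8 (basic form) + 4 (internal expansion) + 1 (extra statement) = 13.
The elision shares a bar with the next section but does not change this unit's count.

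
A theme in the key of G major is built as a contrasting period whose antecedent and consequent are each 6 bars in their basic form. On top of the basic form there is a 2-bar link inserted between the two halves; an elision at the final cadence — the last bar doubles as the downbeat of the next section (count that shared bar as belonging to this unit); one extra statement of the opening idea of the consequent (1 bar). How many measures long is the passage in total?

15 measures

Basic contrasting period: 6 + 6 = 12 bars.
12 (basic form) + 2 (link) + 1 (extra statement) = 15.
The elision shares a bar with the next section but does not change this unit's count.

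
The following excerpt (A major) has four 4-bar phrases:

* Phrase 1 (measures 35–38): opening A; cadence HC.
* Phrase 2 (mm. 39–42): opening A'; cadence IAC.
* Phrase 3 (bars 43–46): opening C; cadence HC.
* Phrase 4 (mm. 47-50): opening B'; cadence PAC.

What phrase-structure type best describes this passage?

Four phrases in two halves: the first half (bars 35–42) ends with an imperfect authentic cadence, the second (mm. 43-50) with a perfect authentic cadence — a large antecedent–consequent pair, i.e. a double period.
Phrase 3 begins with different material from phrase 1, making it contrasting.

contrasting double period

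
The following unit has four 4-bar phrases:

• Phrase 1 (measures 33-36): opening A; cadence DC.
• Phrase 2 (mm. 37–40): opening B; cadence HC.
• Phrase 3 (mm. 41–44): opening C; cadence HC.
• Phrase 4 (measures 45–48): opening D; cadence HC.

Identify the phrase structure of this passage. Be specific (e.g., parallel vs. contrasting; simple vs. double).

phrase group

Phrase 4 ends with a half cadence, no stronger than phrase 2's half cadence, so the four phrases do not form a double period; nor do phrases 3–4 duplicate 1–2, so it is not a repeated period. With no phrase reaching a conclusive cadence, the passage is a phrase group.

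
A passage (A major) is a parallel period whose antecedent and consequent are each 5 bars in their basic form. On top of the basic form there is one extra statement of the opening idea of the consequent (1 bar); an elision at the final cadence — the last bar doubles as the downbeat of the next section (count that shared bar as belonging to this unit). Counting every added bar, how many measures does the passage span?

Basic parallel period: 5 + 5 = 10 bars.
10 (basic form) + 1 (extra statement) = 11.
The elision shares a bar with the next section but does not change this unit's count.

11 measures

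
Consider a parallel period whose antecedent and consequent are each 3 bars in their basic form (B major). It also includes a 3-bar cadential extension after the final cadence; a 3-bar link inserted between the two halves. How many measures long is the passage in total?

12 measures

Basic parallel period: 3 + 3 = 6 bars.
6 (basic form) + 3 (cadential extension) + 3 (link) = 12.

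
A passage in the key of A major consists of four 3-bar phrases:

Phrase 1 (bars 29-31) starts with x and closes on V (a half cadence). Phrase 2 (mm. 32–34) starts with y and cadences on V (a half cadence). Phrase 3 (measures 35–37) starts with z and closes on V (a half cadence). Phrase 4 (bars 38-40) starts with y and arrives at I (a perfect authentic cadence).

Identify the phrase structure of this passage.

Four phrases in two halves: the first half (bars 29–34) ends with a half cadence, the second (mm. 35-40) with a perfect authentic cadence — a large antecedent–consequent pair, i.e. a double period.
Phrase 3 begins with different material from phrase 1, making it contrasting.

contrasting double period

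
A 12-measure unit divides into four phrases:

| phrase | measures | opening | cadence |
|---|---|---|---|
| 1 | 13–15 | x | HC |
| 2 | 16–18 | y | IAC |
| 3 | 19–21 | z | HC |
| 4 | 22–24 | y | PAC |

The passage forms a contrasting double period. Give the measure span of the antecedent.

measures 13–18

In a double period the first pair of phrases (ending imperfect authentic cadence) is the large antecedent and the second pair (ending perfect authentic cadence) is the large consequent; the antecedent is measures 13–18.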